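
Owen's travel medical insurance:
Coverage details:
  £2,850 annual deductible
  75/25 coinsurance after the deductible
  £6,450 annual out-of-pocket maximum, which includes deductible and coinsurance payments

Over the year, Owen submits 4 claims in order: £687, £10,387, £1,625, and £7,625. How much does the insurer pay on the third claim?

Claim 1 (£687): entire amount goes to the deductible. Traveler owes £687 (running OOP £687). Plan pays £687 − £687 = £0.
Claim 2 (£10,387): £2,163 to deductible, leaving £8,224; traveler's 25% is £2,056. Traveler pays £4,219; OOP now £4,906. Plan pays £10,387 − £4,219 = £6,168.
Claim 3 (£1,625): deductible already satisfied, so traveler's share is 25% × £1,625 = £406.25. Traveler pays £406.25; OOP now £5,312.25. Plan pays £1,625 − £406.25 = £1,218.75.

£1,218.75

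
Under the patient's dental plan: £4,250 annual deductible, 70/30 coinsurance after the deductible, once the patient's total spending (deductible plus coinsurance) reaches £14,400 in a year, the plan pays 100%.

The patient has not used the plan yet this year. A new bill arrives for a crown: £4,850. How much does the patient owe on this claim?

Nothing has been paid toward the £4,250 deductible, so the first £4,250 of this charge is applied there.
After the £4,250 deductible portion, £4,850 − £4,250 = £600 is subject to coinsurance.
Coinsurance: £600 × 30% = £180.
Patient responsibility before any cap: £4,250 + £180 = £4,430.
Year-to-date out-of-pocket becomes £0 + £4,430 = £4,430, still under the £14,400 maximum, so no cap applies.

£4,430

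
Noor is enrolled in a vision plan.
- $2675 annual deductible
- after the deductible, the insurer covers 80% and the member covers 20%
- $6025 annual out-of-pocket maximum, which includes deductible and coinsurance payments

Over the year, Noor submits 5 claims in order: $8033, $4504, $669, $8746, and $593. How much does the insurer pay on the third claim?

$535.20

Claim 1 ($8033): $2675 to deductible, leaving $5358; 20% of $5358 = $1071.60. Member pays $3746.60; OOP now $3746.60. Insurer: $8033 − $3746.60 = $4286.40.
Claim 2 ($4504): deductible met; 20% of $4504 = $900.80. Cost to member: $900.80. OOP to date $4647.40. Insurer: $4504 − $900.80 = $3603.20.
Claim 3 ($669): deductible met; 20% of $669 = $133.80. Cost to member: $133.80. OOP to date $4781.20. Insurer: $669 − $133.80 = $535.20.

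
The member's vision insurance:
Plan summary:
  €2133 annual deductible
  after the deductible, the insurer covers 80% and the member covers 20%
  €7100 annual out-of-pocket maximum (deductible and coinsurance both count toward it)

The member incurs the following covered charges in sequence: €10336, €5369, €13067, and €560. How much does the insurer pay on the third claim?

Claim 1 — €10336: €2133 finishes the deductible; €8203 goes to coinsurance; member's 20% is €1640.60. Member owes €3773.60 (running OOP €3773.60). Plan pays €10336 − €3773.60 = €6562.40.
Claim 2 — €5369: deductible met; 20% of €5369 = €1073.80. Member owes €1073.80 (running OOP €4847.40). Plan pays €5369 − €1073.80 = €4295.20.
Claim 3 — €13067: 20% coinsurance on €13067 = €2613.40. Adding that to €4847.40 gives €7460.80, past the €7100 cap; member pays only €7100 − €4847.40 = €2252.60. Plan pays €13067 − €2252.60 = €10814.40.

€10814.40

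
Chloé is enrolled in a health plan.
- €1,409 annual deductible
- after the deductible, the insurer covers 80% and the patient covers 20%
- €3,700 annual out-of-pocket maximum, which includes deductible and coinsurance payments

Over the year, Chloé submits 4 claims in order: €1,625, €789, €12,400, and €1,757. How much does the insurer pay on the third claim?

€10,310

Claim 1 (€1,625): deductible takes €1,409, €216 remains; coinsurance €216 × 20% = €43.20. Patient owes €1,452.20 (running OOP €1,452.20). Plan pays €1,625 − €1,452.20 = €172.80.
Claim 2 (€789): deductible already satisfied, so patient's share is 20% × €789 = €157.80. Cost to patient: €157.80. OOP to date €1,610. Insurer: €789 − €157.80 = €631.20.
Claim 3 (€12,400): deductible already satisfied, so patient's share is 20% × €12,400 = €2,480. That would push OOP to €4,090, over the €3,700 cap, so patient pays €3,700 − €1,610 = €2,090. Insurer: €12,400 − €2,090 = €10,310.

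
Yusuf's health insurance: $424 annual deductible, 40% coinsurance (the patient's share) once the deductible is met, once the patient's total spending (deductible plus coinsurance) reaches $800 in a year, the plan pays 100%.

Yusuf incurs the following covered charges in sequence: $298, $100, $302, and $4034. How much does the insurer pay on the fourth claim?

$3768.40

Claim 1 ($298): entire amount goes to the deductible. Patient pays $298; OOP now $298. Plan pays $298 − $298 = $0.
Claim 2 ($100): entire amount goes to the deductible. Cost to patient: $100. OOP to date $398. Insurer: $100 − $100 = $0.
Claim 3 ($302): $26 to deductible, leaving $276; coinsurance $276 × 40% = $110.40. Cost to patient: $136.40. OOP to date $534.40. Plan pays $302 − $136.40 = $165.60.
Claim 4 ($4034): deductible met; 40% of $4034 = $1613.60. That would push OOP to $2148, over the $800 cap, so patient pays $800 − $534.40 = $265.60. Insurer: $4034 − $265.60 = $3768.40.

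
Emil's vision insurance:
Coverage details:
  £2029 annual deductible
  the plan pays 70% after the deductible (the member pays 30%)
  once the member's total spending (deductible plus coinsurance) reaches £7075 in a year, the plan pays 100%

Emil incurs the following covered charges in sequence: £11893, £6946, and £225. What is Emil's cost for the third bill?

£3

Claim 1 — £11893: deductible takes £2029, £9864 remains; member's 30% is £2959.20. Cost to member: £4988.20. OOP to date £4988.20.
Claim 2 — £6946: deductible already satisfied, so member's share is 30% × £6946 = £2083.80. Member pays £2083.80; OOP now £7072.
Claim 3 — £225: 30% coinsurance on £225 = £67.50. Adding that to £7072 gives £7139.50, past the £7075 cap; member pays only £7075 − £7072 = £3.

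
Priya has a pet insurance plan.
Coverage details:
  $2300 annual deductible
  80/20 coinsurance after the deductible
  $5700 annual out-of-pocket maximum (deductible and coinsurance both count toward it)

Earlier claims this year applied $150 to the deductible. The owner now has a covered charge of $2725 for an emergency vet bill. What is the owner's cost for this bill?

Deductible still to meet: $2300 − $150 = $2150.
The remaining $575 (= $2725 − $2150) moves to coinsurance.
Coinsurance: $575 × 20% = $115.
Owner responsibility before any cap: $2150 + $115 = $2265.
Total out-of-pocket so far would be $150 + $2265 = $2415, below the $5700 cap — no reduction.

$2265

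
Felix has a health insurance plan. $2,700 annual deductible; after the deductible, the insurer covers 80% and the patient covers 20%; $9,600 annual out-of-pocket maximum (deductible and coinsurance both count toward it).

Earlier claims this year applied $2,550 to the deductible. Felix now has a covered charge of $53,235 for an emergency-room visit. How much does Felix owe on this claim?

$7,050

Deductible still to meet: $2,700 − $2,550 = $150.
That leaves $53,235 − $150 = $53,085 for coinsurance.
Patient's 20% share of $53,085 is $10,617.
So the patient owes $150 + $10,617 = $10,767 before any cap.
That would bring total out-of-pocket to $13,317, past the $9,600 cap. The patient is capped at $9,600 − $2,550 = $7,050 on this claim.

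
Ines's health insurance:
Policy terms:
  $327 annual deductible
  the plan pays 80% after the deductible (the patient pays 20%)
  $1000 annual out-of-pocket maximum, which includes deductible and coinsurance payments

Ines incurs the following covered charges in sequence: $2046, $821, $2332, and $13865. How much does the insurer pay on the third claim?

$2167

Claim 1 — $2046: $327 to deductible, leaving $1719; coinsurance $1719 × 20% = $343.80. Patient pays $670.80; OOP now $670.80. Insurer: $2046 − $670.80 = $1375.20.
Claim 2 — $821: deductible already satisfied, so patient's share is 20% × $821 = $164.20. Patient owes $164.20 (running OOP $835). Plan pays $821 − $164.20 = $656.80.
Claim 3 — $2332: deductible met; 20% of $2332 = $466.40. OOP would hit $1301.40 > $1000, so the cap limits the patient to $1000 − $835 = $165. Plan pays $2332 − $165 = $2167.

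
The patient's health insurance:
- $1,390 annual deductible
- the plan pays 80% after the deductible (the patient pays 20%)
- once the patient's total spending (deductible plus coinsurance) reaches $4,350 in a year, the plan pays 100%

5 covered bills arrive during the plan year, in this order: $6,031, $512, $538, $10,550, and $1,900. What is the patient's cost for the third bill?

$107.60

#1 ($6,031): deductible takes $1,390, $4,641 remains; 20% of $4,641 = $928.20. Cost to patient: $2,318.20. OOP to date $2,318.20.
#2 ($512): 20% coinsurance on $512 = $102.40. Cost to patient: $102.40. OOP to date $2,420.60.
#3 ($538): deductible already satisfied, so patient's share is 20% × $538 = $107.60. Patient owes $107.60 (running OOP $2,528.20).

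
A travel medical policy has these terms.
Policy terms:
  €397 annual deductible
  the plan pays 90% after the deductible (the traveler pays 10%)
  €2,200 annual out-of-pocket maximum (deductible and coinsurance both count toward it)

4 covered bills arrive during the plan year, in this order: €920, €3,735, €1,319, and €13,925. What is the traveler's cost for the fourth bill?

Claim 1 — €920: €397 to deductible, leaving €523; traveler's 10% is €52.30. Traveler pays €449.30; OOP now €449.30.
Claim 2 — €3,735: 10% coinsurance on €3,735 = €373.50. Traveler pays €373.50; OOP now €822.80.
Claim 3 — €1,319: deductible already satisfied, so traveler's share is 10% × €1,319 = €131.90. Traveler pays €131.90; OOP now €954.70.
Claim 4 — €13,925: deductible met; 10% of €13,925 = €1,392.50. OOP would hit €2,347.20 > €2,200, so the cap limits the traveler to €2,200 − €954.70 = €1,245.30.

€1,245.30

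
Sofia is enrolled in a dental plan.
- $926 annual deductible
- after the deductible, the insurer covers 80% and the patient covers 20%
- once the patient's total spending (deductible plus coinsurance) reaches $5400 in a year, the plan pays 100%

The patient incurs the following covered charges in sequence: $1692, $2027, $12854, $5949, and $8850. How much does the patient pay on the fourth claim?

#1 ($1692): deductible takes $926, $766 remains; 20% of $766 = $153.20. Patient owes $1079.20 (running OOP $1079.20).
#2 ($2027): deductible met; 20% of $2027 = $405.40. Patient pays $405.40; OOP now $1484.60.
#3 ($12854): deductible met; 20% of $12854 = $2570.80. Patient pays $2570.80; OOP now $4055.40.
#4 ($5949): deductible already satisfied, so patient's share is 20% × $5949 = $1189.80. Patient owes $1189.80 (running OOP $5245.20).

$1189.80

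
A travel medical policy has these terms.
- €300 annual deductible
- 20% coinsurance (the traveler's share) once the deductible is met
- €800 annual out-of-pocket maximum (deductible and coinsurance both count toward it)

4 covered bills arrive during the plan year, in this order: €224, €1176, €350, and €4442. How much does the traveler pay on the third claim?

Claim 1 (€224): entire amount goes to the deductible. Traveler owes €224 (running OOP €224).
Claim 2 (€1176): €76 to deductible, leaving €1100; 20% of €1100 = €220. Cost to traveler: €296. OOP to date €520.
Claim 3 (€350): deductible met; 20% of €350 = €70. Traveler owes €70 (running OOP €590).

€70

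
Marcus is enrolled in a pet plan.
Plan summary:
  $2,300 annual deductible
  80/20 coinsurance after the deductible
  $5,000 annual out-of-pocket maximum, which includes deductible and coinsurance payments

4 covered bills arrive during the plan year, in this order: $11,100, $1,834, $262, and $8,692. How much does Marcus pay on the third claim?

$52.40

#1 ($11,100): $2,300 to deductible, leaving $8,800; owner's 20% is $1,760. Owner pays $4,060; OOP now $4,060.
#2 ($1,834): deductible already satisfied, so owner's share is 20% × $1,834 = $366.80. Owner pays $366.80; OOP now $4,426.80.
#3 ($262): deductible already satisfied, so owner's share is 20% × $262 = $52.40. Owner owes $52.40 (running OOP $4,479.20).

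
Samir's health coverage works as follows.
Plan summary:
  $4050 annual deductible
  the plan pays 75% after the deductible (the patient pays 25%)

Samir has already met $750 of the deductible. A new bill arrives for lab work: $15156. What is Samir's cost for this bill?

$6264

Deductible still to meet: $4050 − $750 = $3300.
The remaining $11856 (= $15156 − $3300) moves to coinsurance.
Coinsurance: $11856 × 25% = $2964.
That puts the patient's cost at $3300 + $2964 = $6264.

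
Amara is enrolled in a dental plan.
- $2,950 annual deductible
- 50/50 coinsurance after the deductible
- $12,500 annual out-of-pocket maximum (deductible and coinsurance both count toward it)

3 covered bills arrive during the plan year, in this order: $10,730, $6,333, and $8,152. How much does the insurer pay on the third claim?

#1 ($10,730): $2,950 finishes the deductible; $7,780 goes to coinsurance; coinsurance $7,780 × 50% = $3,890. Cost to patient: $6,840. OOP to date $6,840. Plan pays $10,730 − $6,840 = $3,890.
#2 ($6,333): 50% coinsurance on $6,333 = $3,166.50. Cost to patient: $3,166.50. OOP to date $10,006.50. Plan pays $6,333 − $3,166.50 = $3,166.50.
#3 ($8,152): deductible already satisfied, so patient's share is 50% × $8,152 = $4,076. Adding that to $10,006.50 gives $14,082.50, past the $12,500 cap; patient pays only $12,500 − $10,006.50 = $2,493.50. Insurer: $8,152 − $2,493.50 = $5,658.50.

$5,658.50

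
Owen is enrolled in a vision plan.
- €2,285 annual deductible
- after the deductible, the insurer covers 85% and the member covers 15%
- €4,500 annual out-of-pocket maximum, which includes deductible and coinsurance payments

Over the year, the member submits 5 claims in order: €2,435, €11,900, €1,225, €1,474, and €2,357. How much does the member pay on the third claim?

#1 (€2,435): €2,285 finishes the deductible; €150 goes to coinsurance; member's 15% is €22.50. Member pays €2,307.50; OOP now €2,307.50.
#2 (€11,900): deductible already satisfied, so member's share is 15% × €11,900 = €1,785. Cost to member: €1,785. OOP to date €4,092.50.
#3 (€1,225): deductible already satisfied, so member's share is 15% × €1,225 = €183.75. Member pays €183.75; OOP now €4,276.25.

€183.75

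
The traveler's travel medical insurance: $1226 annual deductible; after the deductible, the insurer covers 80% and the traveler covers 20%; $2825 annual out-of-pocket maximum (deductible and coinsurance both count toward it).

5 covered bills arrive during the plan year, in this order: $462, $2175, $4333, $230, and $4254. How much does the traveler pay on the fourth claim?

#1 ($462): entire amount goes to the deductible. Traveler pays $462; OOP now $462.
#2 ($2175): $764 to deductible, leaving $1411; coinsurance $1411 × 20% = $282.20. Cost to traveler: $1046.20. OOP to date $1508.20.
#3 ($4333): deductible met; 20% of $4333 = $866.60. Traveler owes $866.60 (running OOP $2374.80).
#4 ($230): deductible met; 20% of $230 = $46. Traveler pays $46; OOP now $2420.80.

$46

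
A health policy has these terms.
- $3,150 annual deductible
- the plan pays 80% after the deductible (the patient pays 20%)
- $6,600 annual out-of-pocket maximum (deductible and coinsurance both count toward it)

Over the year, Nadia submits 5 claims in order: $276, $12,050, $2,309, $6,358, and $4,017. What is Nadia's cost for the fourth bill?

$1,153

Claim 1 ($276): fully absorbed by the deductible. Patient owes $276 (running OOP $276).
Claim 2 ($12,050): $2,874 finishes the deductible; $9,176 goes to coinsurance; coinsurance $9,176 × 20% = $1,835.20. Patient pays $4,709.20; OOP now $4,985.20.
Claim 3 ($2,309): 20% coinsurance on $2,309 = $461.80. Patient owes $461.80 (running OOP $5,447).
Claim 4 ($6,358): 20% coinsurance on $6,358 = $1,271.60. OOP would hit $6,718.60 > $6,600, so the cap limits the patient to $6,600 − $5,447 = $1,153.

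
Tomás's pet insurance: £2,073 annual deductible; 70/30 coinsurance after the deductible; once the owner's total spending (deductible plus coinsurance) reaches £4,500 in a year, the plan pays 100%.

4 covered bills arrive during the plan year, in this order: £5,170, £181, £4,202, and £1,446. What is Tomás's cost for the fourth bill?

Bill 1, £5,170: £2,073 finishes the deductible; £3,097 goes to coinsurance; owner's 30% is £929.10. Owner owes £3,002.10 (running OOP £3,002.10).
Bill 2, £181: deductible met; 30% of £181 = £54.30. Owner owes £54.30 (running OOP £3,056.40).
Bill 3, £4,202: deductible already satisfied, so owner's share is 30% × £4,202 = £1,260.60. Owner owes £1,260.60 (running OOP £4,317).
Bill 4, £1,446: 30% coinsurance on £1,446 = £433.80. Adding that to £4,317 gives £4,750.80, past the £4,500 cap; owner pays only £4,500 − £4,317 = £183.

£183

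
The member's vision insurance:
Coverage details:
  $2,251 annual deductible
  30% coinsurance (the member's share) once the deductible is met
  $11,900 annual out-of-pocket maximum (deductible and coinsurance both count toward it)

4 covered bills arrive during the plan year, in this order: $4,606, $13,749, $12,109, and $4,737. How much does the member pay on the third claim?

Bill 1, $4,606: $2,251 finishes the deductible; $2,355 goes to coinsurance; 30% of $2,355 = $706.50. Member pays $2,957.50; OOP now $2,957.50.
Bill 2, $13,749: 30% coinsurance on $13,749 = $4,124.70. Member owes $4,124.70 (running OOP $7,082.20).
Bill 3, $12,109: deductible already satisfied, so member's share is 30% × $12,109 = $3,632.70. Member owes $3,632.70 (running OOP $10,714.90).

$3,632.70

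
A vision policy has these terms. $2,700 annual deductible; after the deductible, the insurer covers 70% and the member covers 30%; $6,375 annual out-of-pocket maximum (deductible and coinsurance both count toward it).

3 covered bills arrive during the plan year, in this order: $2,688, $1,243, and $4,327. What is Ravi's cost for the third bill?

#1 ($2,688): fully absorbed by the deductible. Cost to member: $2,688. OOP to date $2,688.
#2 ($1,243): $12 to deductible, leaving $1,231; coinsurance $1,231 × 30% = $369.30. Cost to member: $381.30. OOP to date $3,069.30.
#3 ($4,327): deductible met; 30% of $4,327 = $1,298.10. Cost to member: $1,298.10. OOP to date $4,367.40.

$1,298.10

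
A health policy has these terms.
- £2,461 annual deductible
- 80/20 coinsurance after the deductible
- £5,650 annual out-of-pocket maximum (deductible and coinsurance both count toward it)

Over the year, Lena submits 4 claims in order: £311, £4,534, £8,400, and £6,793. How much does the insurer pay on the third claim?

£6,720

Bill 1, £311: fully absorbed by the deductible. Cost to patient: £311. OOP to date £311. Plan pays £311 − £311 = £0.
Bill 2, £4,534: £2,150 finishes the deductible; £2,384 goes to coinsurance; patient's 20% is £476.80. Patient owes £2,626.80 (running OOP £2,937.80). Plan pays £4,534 − £2,626.80 = £1,907.20.
Bill 3, £8,400: 20% coinsurance on £8,400 = £1,680. Patient owes £1,680 (running OOP £4,617.80). Insurer: £8,400 − £1,680 = £6,720.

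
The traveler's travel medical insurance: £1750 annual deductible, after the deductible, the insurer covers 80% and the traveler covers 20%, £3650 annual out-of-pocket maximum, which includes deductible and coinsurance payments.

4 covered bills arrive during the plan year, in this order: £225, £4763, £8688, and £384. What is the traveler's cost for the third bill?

#1 (£225): entire amount goes to the deductible. Traveler pays £225; OOP now £225.
#2 (£4763): £1525 to deductible, leaving £3238; coinsurance £3238 × 20% = £647.60. Traveler pays £2172.60; OOP now £2397.60.
#3 (£8688): 20% coinsurance on £8688 = £1737.60. That would push OOP to £4135.20, over the £3650 cap, so traveler pays £3650 − £2397.60 = £1252.40.

£1252.40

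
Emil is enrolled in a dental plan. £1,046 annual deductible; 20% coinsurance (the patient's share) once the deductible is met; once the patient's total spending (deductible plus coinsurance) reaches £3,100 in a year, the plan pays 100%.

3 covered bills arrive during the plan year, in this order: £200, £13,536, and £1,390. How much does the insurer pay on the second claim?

Claim 1 — £200: all of it applies to the deductible. Cost to patient: £200. OOP to date £200. Insurer: £200 − £200 = £0.
Claim 2 — £13,536: £846 finishes the deductible; £12,690 goes to coinsurance; 20% of £12,690 = £2,538. Claim cost before the cap: £846 + £2,538 = £3,384. OOP would hit £3,584 > £3,100, so the cap limits the patient to £3,100 − £200 = £2,900. Insurer: £13,536 − £2,900 = £10,636.

£10,636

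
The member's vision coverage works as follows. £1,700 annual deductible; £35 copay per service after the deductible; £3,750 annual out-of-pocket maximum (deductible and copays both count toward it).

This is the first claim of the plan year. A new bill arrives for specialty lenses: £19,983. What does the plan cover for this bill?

£18,248

Nothing has been paid toward the £1,700 deductible, so the first £1,700 of this charge is applied there.
After the £1,700 deductible portion, £19,983 − £1,700 = £18,283 is subject to the copay.
Copay on this service: £35.
So the member owes £1,700 + £35 = £1,735 before any cap.
Cumulative spending £0 + £1,735 = £1,735 stays under the £3,750 maximum.
The insurer covers the remainder: £19,983 − £1,735 = £18,248.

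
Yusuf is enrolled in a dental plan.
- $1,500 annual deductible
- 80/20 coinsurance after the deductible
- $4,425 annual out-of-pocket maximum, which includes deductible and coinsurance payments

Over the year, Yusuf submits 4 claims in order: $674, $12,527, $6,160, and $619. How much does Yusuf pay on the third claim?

Claim 1 ($674): fully absorbed by the deductible. Cost to patient: $674. OOP to date $674.
Claim 2 ($12,527): $826 finishes the deductible; $11,701 goes to coinsurance; coinsurance $11,701 × 20% = $2,340.20. Patient owes $3,166.20 (running OOP $3,840.20).
Claim 3 ($6,160): 20% coinsurance on $6,160 = $1,232. OOP would hit $5,072.20 > $4,425, so the cap limits the patient to $4,425 − $3,840.20 = $584.80.

$584.80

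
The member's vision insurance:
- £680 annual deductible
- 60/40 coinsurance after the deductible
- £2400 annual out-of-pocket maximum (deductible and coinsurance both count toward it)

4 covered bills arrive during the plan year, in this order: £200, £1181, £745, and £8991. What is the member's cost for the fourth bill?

Claim 1 (£200): fully absorbed by the deductible. Member pays £200; OOP now £200.
Claim 2 (£1181): £480 finishes the deductible; £701 goes to coinsurance; 40% of £701 = £280.40. Member owes £760.40 (running OOP £960.40).
Claim 3 (£745): 40% coinsurance on £745 = £298. Cost to member: £298. OOP to date £1258.40.
Claim 4 (£8991): deductible already satisfied, so member's share is 40% × £8991 = £3596.40. Adding that to £1258.40 gives £4854.80, past the £2400 cap; member pays only £2400 − £1258.40 = £1141.60.

£1141.60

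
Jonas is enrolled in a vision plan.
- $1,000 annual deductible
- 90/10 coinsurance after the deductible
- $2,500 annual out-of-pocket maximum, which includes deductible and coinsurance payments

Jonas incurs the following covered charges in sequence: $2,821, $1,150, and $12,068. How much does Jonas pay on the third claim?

$1,202.90

Bill 1, $2,821: $1,000 to deductible, leaving $1,821; member's 10% is $182.10. Member pays $1,182.10; OOP now $1,182.10.
Bill 2, $1,150: deductible already satisfied, so member's share is 10% × $1,150 = $115. Cost to member: $115. OOP to date $1,297.10.
Bill 3, $12,068: deductible met; 10% of $12,068 = $1,206.80. OOP would hit $2,503.90 > $2,500, so the cap limits the member to $2,500 − $1,297.10 = $1,202.90.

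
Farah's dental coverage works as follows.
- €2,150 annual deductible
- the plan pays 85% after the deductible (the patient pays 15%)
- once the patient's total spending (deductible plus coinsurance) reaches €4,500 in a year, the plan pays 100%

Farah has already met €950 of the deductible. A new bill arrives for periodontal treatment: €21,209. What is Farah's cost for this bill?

€3,550

€950 of the €2,150 deductible is already met, leaving €1,200.
After the €1,200 deductible portion, €21,209 − €1,200 = €20,009 is subject to coinsurance.
15% of €20,009 = €3,001.35 falls to the patient.
So the patient owes €1,200 + €3,001.35 = €4,201.35 before any cap.
Year-to-date out-of-pocket would reach €950 + €4,201.35 = €5,151.35, above the €4,500 maximum, so the patient pays only €4,500 − €950 = €3,550.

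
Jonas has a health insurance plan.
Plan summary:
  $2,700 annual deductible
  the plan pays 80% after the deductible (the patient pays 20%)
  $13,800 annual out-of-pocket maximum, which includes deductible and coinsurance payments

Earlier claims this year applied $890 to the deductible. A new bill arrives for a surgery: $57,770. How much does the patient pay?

Deductible still to meet: $2,700 − $890 = $1,810.
That leaves $57,770 − $1,810 = $55,960 for coinsurance.
Coinsurance: $55,960 × 20% = $11,192.
So the patient owes $1,810 + $11,192 = $13,002 before any cap.
That would bring total out-of-pocket to $13,892, past the $13,800 cap. The patient is capped at $13,800 − $890 = $12,910 on this claim.

$12,910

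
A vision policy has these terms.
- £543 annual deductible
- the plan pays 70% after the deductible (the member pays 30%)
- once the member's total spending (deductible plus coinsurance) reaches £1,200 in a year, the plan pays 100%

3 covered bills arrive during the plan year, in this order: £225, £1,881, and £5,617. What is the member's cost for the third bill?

£188.10

Bill 1, £225: fully absorbed by the deductible. Cost to member: £225. OOP to date £225.
Bill 2, £1,881: £318 to deductible, leaving £1,563; member's 30% is £468.90. Member pays £786.90; OOP now £1,011.90.
Bill 3, £5,617: deductible met; 30% of £5,617 = £1,685.10. OOP would hit £2,697 > £1,200, so the cap limits the member to £1,200 − £1,011.90 = £188.10.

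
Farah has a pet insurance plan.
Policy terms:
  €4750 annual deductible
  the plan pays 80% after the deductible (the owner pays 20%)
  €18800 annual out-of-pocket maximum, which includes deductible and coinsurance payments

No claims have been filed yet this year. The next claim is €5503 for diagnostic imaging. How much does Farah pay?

€4900.60

Nothing has been paid toward the €4750 deductible, so the first €4750 of this charge is applied there.
That leaves €5503 − €4750 = €753 for coinsurance.
Coinsurance: €753 × 20% = €150.60.
So the owner owes €4750 + €150.60 = €4900.60 before any cap.
Year-to-date out-of-pocket becomes €0 + €4900.60 = €4900.60, still under the €18800 maximum, so no cap applies.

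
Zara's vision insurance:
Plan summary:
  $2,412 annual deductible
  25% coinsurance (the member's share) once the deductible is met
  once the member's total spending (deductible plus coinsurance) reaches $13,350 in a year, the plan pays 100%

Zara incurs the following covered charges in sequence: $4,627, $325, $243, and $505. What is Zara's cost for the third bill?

#1 ($4,627): $2,412 to deductible, leaving $2,215; member's 25% is $553.75. Cost to member: $2,965.75. OOP to date $2,965.75.
#2 ($325): 25% coinsurance on $325 = $81.25. Member pays $81.25; OOP now $3,047.
#3 ($243): deductible already satisfied, so member's share is 25% × $243 = $60.75. Cost to member: $60.75. OOP to date $3,107.75.

$60.75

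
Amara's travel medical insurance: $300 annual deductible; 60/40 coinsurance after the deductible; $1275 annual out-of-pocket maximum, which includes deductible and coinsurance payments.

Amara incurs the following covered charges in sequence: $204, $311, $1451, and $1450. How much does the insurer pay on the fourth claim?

$1141.40

#1 ($204): fully absorbed by the deductible. Cost to traveler: $204. OOP to date $204. Insurer: $204 − $204 = $0.
#2 ($311): $96 to deductible, leaving $215; traveler's 40% is $86. Traveler pays $182; OOP now $386. Plan pays $311 − $182 = $129.
#3 ($1451): 40% coinsurance on $1451 = $580.40. Traveler pays $580.40; OOP now $966.40. Insurer: $1451 − $580.40 = $870.60.
#4 ($1450): 40% coinsurance on $1450 = $580. OOP would hit $1546.40 > $1275, so the cap limits the traveler to $1275 − $966.40 = $308.60. Plan pays $1450 − $308.60 = $1141.40.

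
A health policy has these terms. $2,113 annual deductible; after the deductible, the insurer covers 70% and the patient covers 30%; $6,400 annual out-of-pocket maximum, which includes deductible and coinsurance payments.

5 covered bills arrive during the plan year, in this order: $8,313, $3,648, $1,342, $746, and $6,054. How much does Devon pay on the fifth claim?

$706.20

Bill 1, $8,313: deductible takes $2,113, $6,200 remains; coinsurance $6,200 × 30% = $1,860. Cost to patient: $3,973. OOP to date $3,973.
Bill 2, $3,648: 30% coinsurance on $3,648 = $1,094.40. Cost to patient: $1,094.40. OOP to date $5,067.40.
Bill 3, $1,342: deductible met; 30% of $1,342 = $402.60. Patient pays $402.60; OOP now $5,470.
Bill 4, $746: deductible already satisfied, so patient's share is 30% × $746 = $223.80. Cost to patient: $223.80. OOP to date $5,693.80.
Bill 5, $6,054: deductible already satisfied, so patient's share is 30% × $6,054 = $1,816.20. Adding that to $5,693.80 gives $7,510, past the $6,400 cap; patient pays only $6,400 − $5,693.80 = $706.20.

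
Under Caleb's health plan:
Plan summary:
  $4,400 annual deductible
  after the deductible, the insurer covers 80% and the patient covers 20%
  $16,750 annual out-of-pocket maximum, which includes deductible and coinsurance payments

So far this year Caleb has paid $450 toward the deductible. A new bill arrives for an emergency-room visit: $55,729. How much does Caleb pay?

$14,305.80

$450 of the $4,400 deductible is already met, leaving $3,950.
After the $3,950 deductible portion, $55,729 − $3,950 = $51,779 is subject to coinsurance.
20% of $51,779 = $10,355.80 falls to the patient.
So the patient owes $3,950 + $10,355.80 = $14,305.80 before any cap.
Cumulative spending $450 + $14,305.80 = $14,755.80 stays under the $16,750 maximum.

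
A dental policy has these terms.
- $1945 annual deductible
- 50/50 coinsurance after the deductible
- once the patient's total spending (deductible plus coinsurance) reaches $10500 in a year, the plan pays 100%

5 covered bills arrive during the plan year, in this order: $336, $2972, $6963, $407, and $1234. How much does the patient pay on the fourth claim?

Claim 1 ($336): fully absorbed by the deductible. Patient owes $336 (running OOP $336).
Claim 2 ($2972): deductible takes $1609, $1363 remains; 50% of $1363 = $681.50. Cost to patient: $2290.50. OOP to date $2626.50.
Claim 3 ($6963): 50% coinsurance on $6963 = $3481.50. Patient pays $3481.50; OOP now $6108.
Claim 4 ($407): deductible already satisfied, so patient's share is 50% × $407 = $203.50. Patient pays $203.50; OOP now $6311.50.

$203.50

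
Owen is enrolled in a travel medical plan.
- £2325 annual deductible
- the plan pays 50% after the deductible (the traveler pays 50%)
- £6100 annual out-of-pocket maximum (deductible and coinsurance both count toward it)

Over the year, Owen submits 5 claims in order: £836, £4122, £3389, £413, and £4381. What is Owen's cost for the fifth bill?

#1 (£836): all of it applies to the deductible. Traveler pays £836; OOP now £836.
#2 (£4122): deductible takes £1489, £2633 remains; coinsurance £2633 × 50% = £1316.50. Cost to traveler: £2805.50. OOP to date £3641.50.
#3 (£3389): 50% coinsurance on £3389 = £1694.50. Cost to traveler: £1694.50. OOP to date £5336.
#4 (£413): deductible met; 50% of £413 = £206.50. Cost to traveler: £206.50. OOP to date £5542.50.
#5 (£4381): 50% coinsurance on £4381 = £2190.50. OOP would hit £7733 > £6100, so the cap limits the traveler to £6100 − £5542.50 = £557.50.

£557.50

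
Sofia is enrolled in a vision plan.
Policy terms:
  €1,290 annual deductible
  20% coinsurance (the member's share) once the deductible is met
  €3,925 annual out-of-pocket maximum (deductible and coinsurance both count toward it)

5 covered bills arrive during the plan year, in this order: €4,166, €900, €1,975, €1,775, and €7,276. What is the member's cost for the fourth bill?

#1 (€4,166): deductible takes €1,290, €2,876 remains; coinsurance €2,876 × 20% = €575.20. Member pays €1,865.20; OOP now €1,865.20.
#2 (€900): deductible met; 20% of €900 = €180. Member pays €180; OOP now €2,045.20.
#3 (€1,975): deductible met; 20% of €1,975 = €395. Cost to member: €395. OOP to date €2,440.20.
#4 (€1,775): deductible already satisfied, so member's share is 20% × €1,775 = €355. Member pays €355; OOP now €2,795.20.

€355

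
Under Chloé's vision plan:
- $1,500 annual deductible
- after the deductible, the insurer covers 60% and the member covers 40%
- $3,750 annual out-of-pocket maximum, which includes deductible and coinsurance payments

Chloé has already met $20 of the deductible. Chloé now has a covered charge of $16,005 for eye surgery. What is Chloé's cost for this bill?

$3,730

$20 of the $1,500 deductible is already met, leaving $1,480.
That leaves $16,005 − $1,480 = $14,525 for coinsurance.
Member's 40% share of $14,525 is $5,810.
That puts the member's cost at $1,480 + $5,810 = $7,290 before any cap.
Adding $7,290 to the $20 already spent would give $7,310, which exceeds the $3,750 cap; the member pays just $3,750 − $20 = $3,730.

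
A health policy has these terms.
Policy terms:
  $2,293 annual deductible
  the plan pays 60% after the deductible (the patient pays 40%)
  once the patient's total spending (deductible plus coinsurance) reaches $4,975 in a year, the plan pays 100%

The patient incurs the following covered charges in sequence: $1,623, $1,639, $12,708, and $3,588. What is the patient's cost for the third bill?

$2,294.40

#1 ($1,623): fully absorbed by the deductible. Patient pays $1,623; OOP now $1,623.
#2 ($1,639): $670 to deductible, leaving $969; patient's 40% is $387.60. Patient owes $1,057.60 (running OOP $2,680.60).
#3 ($12,708): deductible already satisfied, so patient's share is 40% × $12,708 = $5,083.20. That would push OOP to $7,763.80, over the $4,975 cap, so patient pays $4,975 − $2,680.60 = $2,294.40.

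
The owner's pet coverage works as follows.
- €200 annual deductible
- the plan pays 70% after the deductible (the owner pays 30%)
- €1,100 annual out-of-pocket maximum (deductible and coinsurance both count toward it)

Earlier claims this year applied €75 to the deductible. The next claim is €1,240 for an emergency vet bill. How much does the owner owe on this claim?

Remaining deductible: €200 − €75 = €125.
That leaves €1,240 − €125 = €1,115 for coinsurance.
Owner's 30% share of €1,115 is €334.50.
That puts the owner's cost at €125 + €334.50 = €459.50 before any cap.
Total out-of-pocket so far would be €75 + €459.50 = €534.50, below the €1,100 cap — no reduction.

€459.50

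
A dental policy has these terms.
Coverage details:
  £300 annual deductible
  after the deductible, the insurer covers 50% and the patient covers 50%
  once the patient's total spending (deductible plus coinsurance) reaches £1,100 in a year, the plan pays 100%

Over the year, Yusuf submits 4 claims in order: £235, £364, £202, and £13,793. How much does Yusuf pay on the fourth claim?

#1 (£235): all of it applies to the deductible. Cost to patient: £235. OOP to date £235.
#2 (£364): £65 finishes the deductible; £299 goes to coinsurance; 50% of £299 = £149.50. Cost to patient: £214.50. OOP to date £449.50.
#3 (£202): deductible met; 50% of £202 = £101. Cost to patient: £101. OOP to date £550.50.
#4 (£13,793): deductible met; 50% of £13,793 = £6,896.50. That would push OOP to £7,447, over the £1,100 cap, so patient pays £1,100 − £550.50 = £549.50.

£549.50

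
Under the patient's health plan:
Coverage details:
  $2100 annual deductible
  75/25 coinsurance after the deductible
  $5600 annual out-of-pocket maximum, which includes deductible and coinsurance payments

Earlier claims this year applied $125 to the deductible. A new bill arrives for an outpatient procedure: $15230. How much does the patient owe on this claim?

$5288.75

Remaining deductible: $2100 − $125 = $1975.
After the $1975 deductible portion, $15230 − $1975 = $13255 is subject to coinsurance.
Coinsurance: $13255 × 25% = $3313.75.
So the patient owes $1975 + $3313.75 = $5288.75 before any cap.
Cumulative spending $125 + $5288.75 = $5413.75 stays under the $5600 maximum.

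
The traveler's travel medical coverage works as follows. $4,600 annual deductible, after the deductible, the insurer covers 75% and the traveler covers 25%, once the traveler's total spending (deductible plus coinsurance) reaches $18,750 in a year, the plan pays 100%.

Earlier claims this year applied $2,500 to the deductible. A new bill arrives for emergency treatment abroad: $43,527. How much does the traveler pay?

$12,456.75

$2,500 of the $4,600 deductible is already met, leaving $2,100.
The remaining $41,427 (= $43,527 − $2,100) moves to coinsurance.
Traveler's 25% share of $41,427 is $10,356.75.
That puts the traveler's cost at $2,100 + $10,356.75 = $12,456.75 before any cap.
Total out-of-pocket so far would be $2,500 + $12,456.75 = $14,956.75, below the $18,750 cap — no reduction.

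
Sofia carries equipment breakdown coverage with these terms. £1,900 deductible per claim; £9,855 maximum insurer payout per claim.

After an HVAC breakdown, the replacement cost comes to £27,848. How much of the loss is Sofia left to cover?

Less the £1,900 deductible: £27,848 − £1,900 = £25,948.
The £9,855 per-incident cap binds; insurer pays £9,855.
The business owner bears the rest of the original loss: £27,848 − £9,855 = £17,993.

£17,993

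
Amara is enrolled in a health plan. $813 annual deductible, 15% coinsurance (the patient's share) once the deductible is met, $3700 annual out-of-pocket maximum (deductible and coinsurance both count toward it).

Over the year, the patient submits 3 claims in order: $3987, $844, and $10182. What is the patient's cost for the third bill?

Claim 1 — $3987: deductible takes $813, $3174 remains; coinsurance $3174 × 15% = $476.10. Patient owes $1289.10 (running OOP $1289.10).
Claim 2 — $844: 15% coinsurance on $844 = $126.60. Patient pays $126.60; OOP now $1415.70.
Claim 3 — $10182: deductible already satisfied, so patient's share is 15% × $10182 = $1527.30. Patient pays $1527.30; OOP now $2943.

$1527.30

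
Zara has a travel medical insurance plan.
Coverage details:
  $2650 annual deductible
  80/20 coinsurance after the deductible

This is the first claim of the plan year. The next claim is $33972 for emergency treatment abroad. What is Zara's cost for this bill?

$8914.40

Deductible not yet touched, so the first $2650 of the bill goes to the deductible.
That leaves $33972 − $2650 = $31322 for coinsurance.
Coinsurance: $31322 × 20% = $6264.40.
Traveler responsibility: $2650 + $6264.40 = $8914.40.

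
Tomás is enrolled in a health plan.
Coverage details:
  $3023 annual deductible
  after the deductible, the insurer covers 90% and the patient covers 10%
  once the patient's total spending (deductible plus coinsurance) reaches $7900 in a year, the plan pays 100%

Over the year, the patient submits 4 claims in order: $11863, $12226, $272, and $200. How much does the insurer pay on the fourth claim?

$180

Claim 1 — $11863: deductible takes $3023, $8840 remains; patient's 10% is $884. Patient pays $3907; OOP now $3907. Insurer: $11863 − $3907 = $7956.
Claim 2 — $12226: 10% coinsurance on $12226 = $1222.60. Cost to patient: $1222.60. OOP to date $5129.60. Insurer: $12226 − $1222.60 = $11003.40.
Claim 3 — $272: deductible met; 10% of $272 = $27.20. Patient pays $27.20; OOP now $5156.80. Plan pays $272 − $27.20 = $244.80.
Claim 4 — $200: deductible met; 10% of $200 = $20. Patient pays $20; OOP now $5176.80. Plan pays $200 − $20 = $180.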